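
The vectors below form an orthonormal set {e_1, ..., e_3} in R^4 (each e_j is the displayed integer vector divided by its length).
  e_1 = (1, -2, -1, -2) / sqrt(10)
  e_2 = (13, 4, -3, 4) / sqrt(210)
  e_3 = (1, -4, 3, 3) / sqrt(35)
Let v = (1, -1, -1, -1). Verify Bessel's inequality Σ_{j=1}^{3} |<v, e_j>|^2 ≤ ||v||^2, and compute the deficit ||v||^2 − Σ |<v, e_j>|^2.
Σ |<v, e_j>|^2 = 59/15; ||v||^2 = 4; deficit = 1/15

Write each e_j = u_j / sqrt(<u_j, u_j>) where u_j is the displayed integer vector. Then <v, e_j> = <v, u_j> / sqrt(<u_j, u_j>), so |<v, e_j>|^2 = <v, u_j>^2 / <u_j, u_j>.
Coefficients: <v, e_1> = 6/sqrt(10), <v, e_2> = 8/sqrt(210), <v, e_3> = -1/sqrt(35).
Square and sum: Σ |<v, e_j>|^2 = 59/15.
Compute ||v||^2 = v·v = 4.
Deficit = 4 − 59/15 = 1/15 ≥ 0, confirming Bessel's inequality. (The deficit equals ||v − Σ <v,e_j> e_j||^2, the squared distance from v to span{e_j}.)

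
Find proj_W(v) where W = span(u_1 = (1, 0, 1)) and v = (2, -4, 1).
proj_W(v) = (3/2, 0, 3/2)

Set up U = [u_1 | ... | u_1] ∈ R^(3×1). The projector onto W = col(U) is P = U (U^T U)^(-1) U^T.
Compute U^T U =
  [2],
and U^T v = (3).
Solve U^T U · c = U^T v for the coefficients: c = (3/2). The projection is proj_W(v) = U c.
Check: (v - proj_W(v)) · u_1 = 0  (should be 0).
Result: proj_W(v) = (3/2, 0, 3/2).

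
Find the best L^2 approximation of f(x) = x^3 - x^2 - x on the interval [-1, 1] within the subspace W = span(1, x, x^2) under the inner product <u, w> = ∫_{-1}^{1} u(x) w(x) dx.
g(x) = -x^2 - 2*x/5

The best approximation g ∈ W is the orthogonal projection of f onto W. Writing g = a_0 + a_1 x + a_2 x^2, the coefficients solve the normal equations G · a = b where
  G_{ij} = <φ_i, φ_j> and b_i = <f, φ_i>, with φ_0 = 1, φ_1 = x, φ_2 = x^2.
G =
  [2, 0, 2/3]
  [0, 2/3, 0]
  [2/3, 0, 2/5],
b = (-2/3, -4/15, -2/5).
Solving gives a_0 = 0, a_1 = -2/5, a_2 = -1, so
  g(x) = -x^2 - 2*x/5.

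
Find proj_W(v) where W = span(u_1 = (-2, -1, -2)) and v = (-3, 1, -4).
proj_W(v) = (-26/9, -13/9, -26/9)

Set up U = [u_1 | ... | u_1] ∈ R^(3×1). The projector onto W = col(U) is P = U (U^T U)^(-1) U^T.
Compute U^T U =
  [9],
and U^T v = (13).
Solve U^T U · c = U^T v for the coefficients: c = (13/9). The projection is proj_W(v) = U c.
Check: (v - proj_W(v)) · u_1 = 0  (should be 0).
Result: proj_W(v) = (-26/9, -13/9, -26/9).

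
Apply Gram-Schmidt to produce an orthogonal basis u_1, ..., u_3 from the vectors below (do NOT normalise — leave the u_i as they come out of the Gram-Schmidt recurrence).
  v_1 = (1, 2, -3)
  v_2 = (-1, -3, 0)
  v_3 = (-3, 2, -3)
Orthogonal basis:
  u_1 = (1, 2, -3)
  u_2 = (-1/2, -2, -3/2)
  u_3 = (-324/91, 108/91, -36/91)

Apply the Gram-Schmidt recurrence
  u_1 = v_1
  u_i = v_i − Σ_{j<i} ((v_i · u_j) / (u_j · u_j)) · u_j.

Step by step this gives:
  u_1 = (1, 2, -3)
  u_2 = (-1/2, -2, -3/2)
  u_3 = (-324/91, 108/91, -36/91)

Orthogonality check:
  u_2 · u_1 = 0 (should be 0)
  u_3 · u_1 = 0 (should be 0)
  u_3 · u_2 = 0 (should be 0)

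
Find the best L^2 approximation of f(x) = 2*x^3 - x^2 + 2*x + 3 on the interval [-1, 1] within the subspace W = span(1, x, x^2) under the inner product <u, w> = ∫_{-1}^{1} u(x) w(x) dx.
g(x) = -x^2 + 16*x/5 + 3

The best approximation g ∈ W is the orthogonal projection of f onto W. Writing g = a_0 + a_1 x + a_2 x^2, the coefficients solve the normal equations G · a = b where
  G_{ij} = <φ_i, φ_j> and b_i = <f, φ_i>, with φ_0 = 1, φ_1 = x, φ_2 = x^2.
G =
  [2, 0, 2/3]
  [0, 2/3, 0]
  [2/3, 0, 2/5],
b = (16/3, 32/15, 8/5).
Solving gives a_0 = 3, a_1 = 16/5, a_2 = -1, so
  g(x) = -x^2 + 16*x/5 + 3.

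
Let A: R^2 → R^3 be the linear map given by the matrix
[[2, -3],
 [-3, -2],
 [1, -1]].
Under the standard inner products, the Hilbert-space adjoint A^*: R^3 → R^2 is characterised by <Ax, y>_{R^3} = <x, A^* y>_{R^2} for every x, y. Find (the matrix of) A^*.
A^* = A^T =
[[2, -3, 1],
 [-3, -2, -1]]

For real matrices with standard dot products, the defining identity <Ax, y> = <x, A^* y> gives (Ax)^T y = x^T (A^*) y, i.e. x^T A^T y = x^T (A^*) y. Since this holds for all x, y, we must have A^* = A^T. Therefore
A^* =
[[2, -3, 1],
 [-3, -2, -1]].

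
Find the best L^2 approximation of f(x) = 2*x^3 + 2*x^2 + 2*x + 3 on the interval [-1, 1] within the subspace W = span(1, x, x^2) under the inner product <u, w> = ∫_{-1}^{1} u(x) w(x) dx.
g(x) = 2*x^2 + 16*x/5 + 3

The best approximation g ∈ W is the orthogonal projection of f onto W. Writing g = a_0 + a_1 x + a_2 x^2, the coefficients solve the normal equations G · a = b where
  G_{ij} = <φ_i, φ_j> and b_i = <f, φ_i>, with φ_0 = 1, φ_1 = x, φ_2 = x^2.
G =
  [2, 0, 2/3]
  [0, 2/3, 0]
  [2/3, 0, 2/5],
b = (22/3, 32/15, 14/5).
Solving gives a_0 = 3, a_1 = 16/5, a_2 = 2, so
  g(x) = 2*x^2 + 16*x/5 + 3.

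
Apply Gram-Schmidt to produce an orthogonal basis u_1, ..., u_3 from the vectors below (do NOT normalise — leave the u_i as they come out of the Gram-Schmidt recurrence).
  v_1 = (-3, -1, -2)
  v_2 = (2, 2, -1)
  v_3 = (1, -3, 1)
Orthogonal basis:
  u_1 = (-3, -1, -2)
  u_2 = (5/7, 11/7, -13/7)
  u_3 = (11/9, -77/45, -44/45)

Apply the Gram-Schmidt recurrence
  u_1 = v_1
  u_i = v_i − Σ_{j<i} ((v_i · u_j) / (u_j · u_j)) · u_j.

Step by step this gives:
  u_1 = (-3, -1, -2)
  u_2 = (5/7, 11/7, -13/7)
  u_3 = (11/9, -77/45, -44/45)

Orthogonality check:
  u_2 · u_1 = 0 (should be 0)
  u_3 · u_1 = 0 (should be 0)
  u_3 · u_2 = 0 (should be 0)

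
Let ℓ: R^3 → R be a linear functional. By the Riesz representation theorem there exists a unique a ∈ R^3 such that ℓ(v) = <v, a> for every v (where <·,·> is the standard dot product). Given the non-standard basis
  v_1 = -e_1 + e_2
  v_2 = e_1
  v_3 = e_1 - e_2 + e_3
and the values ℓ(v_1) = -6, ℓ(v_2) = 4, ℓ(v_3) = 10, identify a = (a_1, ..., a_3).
a = (4, -2, 4)

Write a = (a_1, ..., a_3) in the standard basis. For each basis vector v_i, ℓ(v_i) = <v_i, a> is a linear equation in the a_j's. Collect the n equations into a matrix system V a = ℓ, where row i of V is v_i (expressed in the standard basis). Since V is invertible (lower-triangular with 1s on the diagonal, up to permutation), solve by back-substitution:
  V =
[[-1, 1, 0],
 [1, 0, 0],
 [1, -1, 1]]
  V a = (-6, 4, 10)
Solving gives a = (4, -2, 4).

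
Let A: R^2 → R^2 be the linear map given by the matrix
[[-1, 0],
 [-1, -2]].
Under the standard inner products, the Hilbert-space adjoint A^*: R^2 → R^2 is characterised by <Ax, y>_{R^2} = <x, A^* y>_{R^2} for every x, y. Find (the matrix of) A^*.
A^* = A^T =
[[-1, -1],
 [0, -2]]

For real matrices with standard dot products, the defining identity <Ax, y> = <x, A^* y> gives (Ax)^T y = x^T (A^*) y, i.e. x^T A^T y = x^T (A^*) y. Since this holds for all x, y, we must have A^* = A^T. Therefore
A^* =
[[-1, -1],
 [0, -2]].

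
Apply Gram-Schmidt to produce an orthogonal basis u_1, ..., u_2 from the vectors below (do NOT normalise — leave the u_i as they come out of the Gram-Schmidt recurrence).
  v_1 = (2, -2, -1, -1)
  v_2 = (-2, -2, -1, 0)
Orthogonal basis:
  u_1 = (2, -2, -1, -1)
  u_2 = (-11/5, -9/5, -9/10, 1/10)

Apply the Gram-Schmidt recurrence
  u_1 = v_1
  u_i = v_i − Σ_{j<i} ((v_i · u_j) / (u_j · u_j)) · u_j.

Step by step this gives:
  u_1 = (2, -2, -1, -1)
  u_2 = (-11/5, -9/5, -9/10, 1/10)

Orthogonality check:
  u_2 · u_1 = 0 (should be 0)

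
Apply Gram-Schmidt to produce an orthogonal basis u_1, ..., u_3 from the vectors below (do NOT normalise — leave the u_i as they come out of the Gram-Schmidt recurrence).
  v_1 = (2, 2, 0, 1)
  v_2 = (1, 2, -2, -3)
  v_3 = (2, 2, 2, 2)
Orthogonal basis:
  u_1 = (2, 2, 0, 1)
  u_2 = (1/3, 4/3, -2, -10/3)
  u_3 = (-4/51, 6/17, 58/51, -28/51)

Apply the Gram-Schmidt recurrence
  u_1 = v_1
  u_i = v_i − Σ_{j<i} ((v_i · u_j) / (u_j · u_j)) · u_j.

Step by step this gives:
  u_1 = (2, 2, 0, 1)
  u_2 = (1/3, 4/3, -2, -10/3)
  u_3 = (-4/51, 6/17, 58/51, -28/51)

Orthogonality check:
  u_2 · u_1 = 0 (should be 0)
  u_3 · u_1 = 0 (should be 0)
  u_3 · u_2 = 0 (should be 0)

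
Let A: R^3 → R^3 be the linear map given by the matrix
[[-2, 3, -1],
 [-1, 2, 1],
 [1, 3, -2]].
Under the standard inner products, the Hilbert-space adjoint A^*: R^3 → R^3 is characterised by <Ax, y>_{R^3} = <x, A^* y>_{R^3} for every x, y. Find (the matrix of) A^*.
A^* = A^T =
[[-2, -1, 1],
 [3, 2, 3],
 [-1, 1, -2]]

For real matrices with standard dot products, the defining identity <Ax, y> = <x, A^* y> gives (Ax)^T y = x^T (A^*) y, i.e. x^T A^T y = x^T (A^*) y. Since this holds for all x, y, we must have A^* = A^T. Therefore
A^* =
[[-2, -1, 1],
 [3, 2, 3],
 [-1, 1, -2]].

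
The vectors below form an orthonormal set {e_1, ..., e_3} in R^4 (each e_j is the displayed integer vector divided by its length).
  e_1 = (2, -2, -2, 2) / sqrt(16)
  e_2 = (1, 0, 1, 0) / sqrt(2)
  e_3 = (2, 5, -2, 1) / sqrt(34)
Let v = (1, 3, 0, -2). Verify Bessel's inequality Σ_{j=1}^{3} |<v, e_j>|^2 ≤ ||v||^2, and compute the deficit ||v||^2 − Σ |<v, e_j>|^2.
Σ |<v, e_j>|^2 = 189/17; ||v||^2 = 14; deficit = 49/17

Write each e_j = u_j / sqrt(<u_j, u_j>) where u_j is the displayed integer vector. Then <v, e_j> = <v, u_j> / sqrt(<u_j, u_j>), so |<v, e_j>|^2 = <v, u_j>^2 / <u_j, u_j>.
Coefficients: <v, e_1> = -8/sqrt(16), <v, e_2> = 1/sqrt(2), <v, e_3> = 15/sqrt(34).
Square and sum: Σ |<v, e_j>|^2 = 189/17.
Compute ||v||^2 = v·v = 14.
Deficit = 14 − 189/17 = 49/17 ≥ 0, confirming Bessel's inequality. (The deficit equals ||v − Σ <v,e_j> e_j||^2, the squared distance from v to span{e_j}.)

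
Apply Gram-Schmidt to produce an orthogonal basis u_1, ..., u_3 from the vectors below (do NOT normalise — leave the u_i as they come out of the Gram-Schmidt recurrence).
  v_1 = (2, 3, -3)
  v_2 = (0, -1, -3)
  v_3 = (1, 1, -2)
Orthogonal basis:
  u_1 = (2, 3, -3)
  u_2 = (-6/11, -20/11, -24/11)
  u_3 = (3/23, -3/46, 1/46)

Apply the Gram-Schmidt recurrence
  u_1 = v_1
  u_i = v_i − Σ_{j<i} ((v_i · u_j) / (u_j · u_j)) · u_j.

Step by step this gives:
  u_1 = (2, 3, -3)
  u_2 = (-6/11, -20/11, -24/11)
  u_3 = (3/23, -3/46, 1/46)

Orthogonality check:
  u_2 · u_1 = 0 (should be 0)
  u_3 · u_1 = 0 (should be 0)
  u_3 · u_2 = 0 (should be 0)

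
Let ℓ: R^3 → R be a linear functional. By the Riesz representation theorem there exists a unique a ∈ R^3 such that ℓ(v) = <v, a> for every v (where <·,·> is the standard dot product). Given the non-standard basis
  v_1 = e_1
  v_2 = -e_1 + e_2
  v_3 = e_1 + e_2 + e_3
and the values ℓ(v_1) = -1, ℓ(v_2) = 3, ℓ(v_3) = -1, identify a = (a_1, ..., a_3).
a = (-1, 2, -2)

Write a = (a_1, ..., a_3) in the standard basis. For each basis vector v_i, ℓ(v_i) = <v_i, a> is a linear equation in the a_j's. Collect the n equations into a matrix system V a = ℓ, where row i of V is v_i (expressed in the standard basis). Since V is invertible (lower-triangular with 1s on the diagonal, up to permutation), solve by back-substitution:
  V =
[[1, 0, 0],
 [-1, 1, 0],
 [1, 1, 1]]
  V a = (-1, 3, -1)
Solving gives a = (-1, 2, -2).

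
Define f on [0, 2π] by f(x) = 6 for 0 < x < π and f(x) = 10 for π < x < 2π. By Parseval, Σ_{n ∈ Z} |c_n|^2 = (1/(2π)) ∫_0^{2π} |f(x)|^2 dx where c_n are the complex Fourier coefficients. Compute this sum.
Σ |c_n|^2 = 68

Parseval equates the L^2 energy of f (normalised by 1/(2π)) with the ℓ^2 sum of its Fourier coefficients: (1/(2π)) ∫_0^{2π} |f|^2 = Σ |c_n|^2.
Compute the left side: (1/(2π)) [∫_0^π 6^2 dx + ∫_π^{2π} 10^2 dx] = (1/(2π)) · (36π + 100π) = (36 + 100)/2 = 68.
So Σ_{n ∈ Z} |c_n|^2 = 68.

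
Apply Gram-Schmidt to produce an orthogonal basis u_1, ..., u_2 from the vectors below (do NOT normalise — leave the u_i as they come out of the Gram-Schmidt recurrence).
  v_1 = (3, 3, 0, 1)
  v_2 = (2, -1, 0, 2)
Orthogonal basis:
  u_1 = (3, 3, 0, 1)
  u_2 = (23/19, -34/19, 0, 33/19)

Apply the Gram-Schmidt recurrence
  u_1 = v_1
  u_i = v_i − Σ_{j<i} ((v_i · u_j) / (u_j · u_j)) · u_j.

Step by step this gives:
  u_1 = (3, 3, 0, 1)
  u_2 = (23/19, -34/19, 0, 33/19)

Orthogonality check:
  u_2 · u_1 = 0 (should be 0)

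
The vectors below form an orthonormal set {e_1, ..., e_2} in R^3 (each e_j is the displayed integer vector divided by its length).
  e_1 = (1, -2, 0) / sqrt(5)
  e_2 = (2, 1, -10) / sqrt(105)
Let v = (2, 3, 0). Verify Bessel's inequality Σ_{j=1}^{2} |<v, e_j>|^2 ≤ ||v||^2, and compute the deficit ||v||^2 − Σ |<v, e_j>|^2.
Σ |<v, e_j>|^2 = 11/3; ||v||^2 = 13; deficit = 28/3

Write each e_j = u_j / sqrt(<u_j, u_j>) where u_j is the displayed integer vector. Then <v, e_j> = <v, u_j> / sqrt(<u_j, u_j>), so |<v, e_j>|^2 = <v, u_j>^2 / <u_j, u_j>.
Coefficients: <v, e_1> = -4/sqrt(5), <v, e_2> = 7/sqrt(105).
Square and sum: Σ |<v, e_j>|^2 = 11/3.
Compute ||v||^2 = v·v = 13.
Deficit = 13 − 11/3 = 28/3 ≥ 0, confirming Bessel's inequality. (The deficit equals ||v − Σ <v,e_j> e_j||^2, the squared distance from v to span{e_j}.)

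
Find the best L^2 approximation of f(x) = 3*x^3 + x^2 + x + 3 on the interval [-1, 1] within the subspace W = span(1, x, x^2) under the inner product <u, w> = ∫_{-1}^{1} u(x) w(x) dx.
g(x) = x^2 + 14*x/5 + 3

The best approximation g ∈ W is the orthogonal projection of f onto W. Writing g = a_0 + a_1 x + a_2 x^2, the coefficients solve the normal equations G · a = b where
  G_{ij} = <φ_i, φ_j> and b_i = <f, φ_i>, with φ_0 = 1, φ_1 = x, φ_2 = x^2.
G =
  [2, 0, 2/3]
  [0, 2/3, 0]
  [2/3, 0, 2/5],
b = (20/3, 28/15, 12/5).
Solving gives a_0 = 3, a_1 = 14/5, a_2 = 1, so
  g(x) = x^2 + 14*x/5 + 3.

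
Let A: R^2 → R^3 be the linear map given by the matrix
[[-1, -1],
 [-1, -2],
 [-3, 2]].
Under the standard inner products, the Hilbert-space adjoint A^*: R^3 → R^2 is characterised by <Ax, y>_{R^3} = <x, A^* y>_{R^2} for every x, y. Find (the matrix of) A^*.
A^* = A^T =
[[-1, -1, -3],
 [-1, -2, 2]]

For real matrices with standard dot products, the defining identity <Ax, y> = <x, A^* y> gives (Ax)^T y = x^T (A^*) y, i.e. x^T A^T y = x^T (A^*) y. Since this holds for all x, y, we must have A^* = A^T. Therefore
A^* =
[[-1, -1, -3],
 [-1, -2, 2]].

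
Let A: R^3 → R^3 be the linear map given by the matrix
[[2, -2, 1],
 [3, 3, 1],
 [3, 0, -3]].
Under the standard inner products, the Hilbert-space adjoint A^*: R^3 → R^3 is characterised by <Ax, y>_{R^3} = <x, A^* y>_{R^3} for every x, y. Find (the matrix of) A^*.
A^* = A^T =
[[2, 3, 3],
 [-2, 3, 0],
 [1, 1, -3]]

For real matrices with standard dot products, the defining identity <Ax, y> = <x, A^* y> gives (Ax)^T y = x^T (A^*) y, i.e. x^T A^T y = x^T (A^*) y. Since this holds for all x, y, we must have A^* = A^T. Therefore
A^* =
[[2, 3, 3],
 [-2, 3, 0],
 [1, 1, -3]].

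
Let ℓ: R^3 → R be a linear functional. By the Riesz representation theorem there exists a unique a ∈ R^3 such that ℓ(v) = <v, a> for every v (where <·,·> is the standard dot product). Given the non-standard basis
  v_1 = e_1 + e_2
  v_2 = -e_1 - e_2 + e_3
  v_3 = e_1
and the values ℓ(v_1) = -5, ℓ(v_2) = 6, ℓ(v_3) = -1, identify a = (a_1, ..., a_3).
a = (-1, -4, 1)

Write a = (a_1, ..., a_3) in the standard basis. For each basis vector v_i, ℓ(v_i) = <v_i, a> is a linear equation in the a_j's. Collect the n equations into a matrix system V a = ℓ, where row i of V is v_i (expressed in the standard basis). Since V is invertible (lower-triangular with 1s on the diagonal, up to permutation), solve by back-substitution:
  V =
[[1, 1, 0],
 [-1, -1, 1],
 [1, 0, 0]]
  V a = (-5, 6, -1)
Solving gives a = (-1, -4, 1).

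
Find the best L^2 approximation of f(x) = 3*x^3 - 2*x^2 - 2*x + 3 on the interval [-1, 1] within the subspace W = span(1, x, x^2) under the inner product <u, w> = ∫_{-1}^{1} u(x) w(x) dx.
g(x) = -2*x^2 - x/5 + 3

The best approximation g ∈ W is the orthogonal projection of f onto W. Writing g = a_0 + a_1 x + a_2 x^2, the coefficients solve the normal equations G · a = b where
  G_{ij} = <φ_i, φ_j> and b_i = <f, φ_i>, with φ_0 = 1, φ_1 = x, φ_2 = x^2.
G =
  [2, 0, 2/3]
  [0, 2/3, 0]
  [2/3, 0, 2/5],
b = (14/3, -2/15, 6/5).
Solving gives a_0 = 3, a_1 = -1/5, a_2 = -2, so
  g(x) = -2*x^2 - x/5 + 3.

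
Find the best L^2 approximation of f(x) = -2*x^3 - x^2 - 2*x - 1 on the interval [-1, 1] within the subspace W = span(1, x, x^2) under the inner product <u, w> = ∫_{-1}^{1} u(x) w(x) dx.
g(x) = -x^2 - 16*x/5 - 1

The best approximation g ∈ W is the orthogonal projection of f onto W. Writing g = a_0 + a_1 x + a_2 x^2, the coefficients solve the normal equations G · a = b where
  G_{ij} = <φ_i, φ_j> and b_i = <f, φ_i>, with φ_0 = 1, φ_1 = x, φ_2 = x^2.
G =
  [2, 0, 2/3]
  [0, 2/3, 0]
  [2/3, 0, 2/5],
b = (-8/3, -32/15, -16/15).
Solving gives a_0 = -1, a_1 = -16/5, a_2 = -1, so
  g(x) = -x^2 - 16*x/5 - 1.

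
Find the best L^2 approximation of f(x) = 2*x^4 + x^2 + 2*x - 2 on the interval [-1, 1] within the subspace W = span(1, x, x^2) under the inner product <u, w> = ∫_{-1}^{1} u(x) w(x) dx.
g(x) = 19*x^2/7 + 2*x - 76/35

The best approximation g ∈ W is the orthogonal projection of f onto W. Writing g = a_0 + a_1 x + a_2 x^2, the coefficients solve the normal equations G · a = b where
  G_{ij} = <φ_i, φ_j> and b_i = <f, φ_i>, with φ_0 = 1, φ_1 = x, φ_2 = x^2.
G =
  [2, 0, 2/3]
  [0, 2/3, 0]
  [2/3, 0, 2/5],
b = (-38/15, 4/3, -38/105).
Solving gives a_0 = -76/35, a_1 = 2, a_2 = 19/7, so
  g(x) = 19*x^2/7 + 2*x - 76/35.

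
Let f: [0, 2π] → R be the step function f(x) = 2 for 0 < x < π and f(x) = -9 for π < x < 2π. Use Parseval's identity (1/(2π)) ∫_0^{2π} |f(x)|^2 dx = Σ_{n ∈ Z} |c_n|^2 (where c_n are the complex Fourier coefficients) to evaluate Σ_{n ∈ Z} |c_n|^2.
Σ |c_n|^2 = 85/2

Parseval equates the L^2 energy of f (normalised by 1/(2π)) with the ℓ^2 sum of its Fourier coefficients: (1/(2π)) ∫_0^{2π} |f|^2 = Σ |c_n|^2.
Compute the left side: (1/(2π)) [∫_0^π 2^2 dx + ∫_π^{2π} (-9)^2 dx] = (1/(2π)) · (4π + 81π) = (4 + 81)/2 = 85/2.
So Σ_{n ∈ Z} |c_n|^2 = 85/2.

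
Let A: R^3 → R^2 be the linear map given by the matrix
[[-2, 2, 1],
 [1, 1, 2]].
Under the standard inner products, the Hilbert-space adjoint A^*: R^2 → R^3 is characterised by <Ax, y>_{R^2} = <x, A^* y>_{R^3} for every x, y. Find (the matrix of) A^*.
A^* = A^T =
[[-2, 1],
 [2, 1],
 [1, 2]]

For real matrices with standard dot products, the defining identity <Ax, y> = <x, A^* y> gives (Ax)^T y = x^T (A^*) y, i.e. x^T A^T y = x^T (A^*) y. Since this holds for all x, y, we must have A^* = A^T. Therefore
A^* =
[[-2, 1],
 [2, 1],
 [1, 2]].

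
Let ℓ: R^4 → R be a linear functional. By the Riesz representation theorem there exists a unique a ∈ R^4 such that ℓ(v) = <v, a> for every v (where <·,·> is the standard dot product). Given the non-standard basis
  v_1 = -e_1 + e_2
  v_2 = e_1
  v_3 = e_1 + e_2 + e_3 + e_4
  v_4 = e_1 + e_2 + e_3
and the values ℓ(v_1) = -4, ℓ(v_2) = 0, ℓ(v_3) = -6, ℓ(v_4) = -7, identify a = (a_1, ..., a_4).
a = (0, -4, -3, 1)

Write a = (a_1, ..., a_4) in the standard basis. For each basis vector v_i, ℓ(v_i) = <v_i, a> is a linear equation in the a_j's. Collect the n equations into a matrix system V a = ℓ, where row i of V is v_i (expressed in the standard basis). Since V is invertible (lower-triangular with 1s on the diagonal, up to permutation), solve by back-substitution:
  V =
[[-1, 1, 0, 0],
 [1, 0, 0, 0],
 [1, 1, 1, 1],
 [1, 1, 1, 0]]
  V a = (-4, 0, -6, -7)
Solving gives a = (0, -4, -3, 1).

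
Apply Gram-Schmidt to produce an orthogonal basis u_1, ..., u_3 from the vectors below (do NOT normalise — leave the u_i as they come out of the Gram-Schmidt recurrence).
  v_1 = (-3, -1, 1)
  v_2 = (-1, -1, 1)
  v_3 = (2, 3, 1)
Orthogonal basis:
  u_1 = (-3, -1, 1)
  u_2 = (4/11, -6/11, 6/11)
  u_3 = (0, 2, 2)

Apply the Gram-Schmidt recurrence
  u_1 = v_1
  u_i = v_i − Σ_{j<i} ((v_i · u_j) / (u_j · u_j)) · u_j.

Step by step this gives:
  u_1 = (-3, -1, 1)
  u_2 = (4/11, -6/11, 6/11)
  u_3 = (0, 2, 2)

Orthogonality check:
  u_2 · u_1 = 0 (should be 0)
  u_3 · u_1 = 0 (should be 0)
  u_3 · u_2 = 0 (should be 0)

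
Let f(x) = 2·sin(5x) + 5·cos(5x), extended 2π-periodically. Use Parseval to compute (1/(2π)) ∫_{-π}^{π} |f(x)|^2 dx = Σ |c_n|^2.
Σ |c_n|^2 = 29/2

Expand |f|^2 and use orthogonality of {sin(nx), cos(mx)} on [-π, π]:
  ∫_{-π}^{π} sin(nx)^2 dx = π, ∫ cos(mx)^2 dx = π, and cross terms integrate to 0.
So ∫_{-π}^{π} f(x)^2 dx = 2^2 · π + 5^2 · π = (4 + 25)π.
Divide by 2π: (4 + 25)/2 = 29/2.
By Parseval, this equals Σ |c_n|^2.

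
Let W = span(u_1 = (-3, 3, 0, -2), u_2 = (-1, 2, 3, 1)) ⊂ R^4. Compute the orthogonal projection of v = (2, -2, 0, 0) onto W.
proj_W(v) = (462/281, -510/281, -144/281, 228/281)

Set up U = [u_1 | ... | u_2] ∈ R^(4×2). The projector onto W = col(U) is P = U (U^T U)^(-1) U^T.
Compute U^T U =
  [22, 7]
  [7, 15],
and U^T v = (-12, -6).
Solve U^T U · c = U^T v for the coefficients: c = (-138/281, -48/281). The projection is proj_W(v) = U c.
Check: (v - proj_W(v)) · u_1 = 0  (should be 0).
Check: (v - proj_W(v)) · u_2 = 0  (should be 0).
Result: proj_W(v) = (462/281, -510/281, -144/281, 228/281).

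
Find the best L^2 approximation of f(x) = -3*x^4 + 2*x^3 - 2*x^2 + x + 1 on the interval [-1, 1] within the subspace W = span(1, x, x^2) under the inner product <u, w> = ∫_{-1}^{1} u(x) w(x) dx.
g(x) = -32*x^2/7 + 11*x/5 + 44/35

The best approximation g ∈ W is the orthogonal projection of f onto W. Writing g = a_0 + a_1 x + a_2 x^2, the coefficients solve the normal equations G · a = b where
  G_{ij} = <φ_i, φ_j> and b_i = <f, φ_i>, with φ_0 = 1, φ_1 = x, φ_2 = x^2.
G =
  [2, 0, 2/3]
  [0, 2/3, 0]
  [2/3, 0, 2/5],
b = (-8/15, 22/15, -104/105).
Solving gives a_0 = 44/35, a_1 = 11/5, a_2 = -32/7, so
  g(x) = -32*x^2/7 + 11*x/5 + 44/35.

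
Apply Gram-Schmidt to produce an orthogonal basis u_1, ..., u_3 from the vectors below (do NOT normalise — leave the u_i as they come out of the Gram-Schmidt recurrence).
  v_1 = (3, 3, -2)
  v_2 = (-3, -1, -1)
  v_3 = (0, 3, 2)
Orthogonal basis:
  u_1 = (3, 3, -2)
  u_2 = (-18/11, 4/11, -21/11)
  u_3 = (-195/142, 351/142, 117/71)

Apply the Gram-Schmidt recurrence
  u_1 = v_1
  u_i = v_i − Σ_{j<i} ((v_i · u_j) / (u_j · u_j)) · u_j.

Step by step this gives:
  u_1 = (3, 3, -2)
  u_2 = (-18/11, 4/11, -21/11)
  u_3 = (-195/142, 351/142, 117/71)

Orthogonality check:
  u_2 · u_1 = 0 (should be 0)
  u_3 · u_1 = 0 (should be 0)
  u_3 · u_2 = 0 (should be 0)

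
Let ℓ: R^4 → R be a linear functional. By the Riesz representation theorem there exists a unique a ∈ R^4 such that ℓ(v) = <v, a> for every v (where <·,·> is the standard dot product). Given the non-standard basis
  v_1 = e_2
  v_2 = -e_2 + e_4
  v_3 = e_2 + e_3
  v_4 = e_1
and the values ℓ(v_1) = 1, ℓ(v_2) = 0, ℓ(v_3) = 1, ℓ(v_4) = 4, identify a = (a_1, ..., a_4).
a = (4, 1, 0, 1)

Write a = (a_1, ..., a_4) in the standard basis. For each basis vector v_i, ℓ(v_i) = <v_i, a> is a linear equation in the a_j's. Collect the n equations into a matrix system V a = ℓ, where row i of V is v_i (expressed in the standard basis). Since V is invertible (lower-triangular with 1s on the diagonal, up to permutation), solve by back-substitution:
  V =
[[0, 1, 0, 0],
 [0, -1, 0, 1],
 [0, 1, 1, 0],
 [1, 0, 0, 0]]
  V a = (1, 0, 1, 4)
Solving gives a = (4, 1, 0, 1).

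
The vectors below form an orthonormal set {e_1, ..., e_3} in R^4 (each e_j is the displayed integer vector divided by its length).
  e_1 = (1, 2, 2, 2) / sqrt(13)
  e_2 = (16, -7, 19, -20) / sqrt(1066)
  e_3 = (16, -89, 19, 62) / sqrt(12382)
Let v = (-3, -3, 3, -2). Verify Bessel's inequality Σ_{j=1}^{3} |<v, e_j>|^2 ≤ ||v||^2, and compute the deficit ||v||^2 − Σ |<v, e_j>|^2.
Σ |<v, e_j>|^2 = 1545/151; ||v||^2 = 31; deficit = 3136/151

Write each e_j = u_j / sqrt(<u_j, u_j>) where u_j is the displayed integer vector. Then <v, e_j> = <v, u_j> / sqrt(<u_j, u_j>), so |<v, e_j>|^2 = <v, u_j>^2 / <u_j, u_j>.
Coefficients: <v, e_1> = -7/sqrt(13), <v, e_2> = 70/sqrt(1066), <v, e_3> = 152/sqrt(12382).
Square and sum: Σ |<v, e_j>|^2 = 1545/151.
Compute ||v||^2 = v·v = 31.
Deficit = 31 − 1545/151 = 3136/151 ≥ 0, confirming Bessel's inequality. (The deficit equals ||v − Σ <v,e_j> e_j||^2, the squared distance from v to span{e_j}.)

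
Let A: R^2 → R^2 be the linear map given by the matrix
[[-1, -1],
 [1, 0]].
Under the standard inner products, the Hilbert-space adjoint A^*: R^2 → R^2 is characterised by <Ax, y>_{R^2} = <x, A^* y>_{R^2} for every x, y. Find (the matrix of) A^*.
A^* = A^T =
[[-1, 1],
 [-1, 0]]

For real matrices with standard dot products, the defining identity <Ax, y> = <x, A^* y> gives (Ax)^T y = x^T (A^*) y, i.e. x^T A^T y = x^T (A^*) y. Since this holds for all x, y, we must have A^* = A^T. Therefore
A^* =
[[-1, 1],
 [-1, 0]].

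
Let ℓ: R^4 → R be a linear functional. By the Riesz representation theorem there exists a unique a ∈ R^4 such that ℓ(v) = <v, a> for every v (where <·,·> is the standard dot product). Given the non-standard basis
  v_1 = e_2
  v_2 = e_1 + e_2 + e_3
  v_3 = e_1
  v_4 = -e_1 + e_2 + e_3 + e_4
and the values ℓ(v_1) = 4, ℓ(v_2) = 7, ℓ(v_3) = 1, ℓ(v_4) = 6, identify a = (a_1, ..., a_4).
a = (1, 4, 2, 1)

Write a = (a_1, ..., a_4) in the standard basis. For each basis vector v_i, ℓ(v_i) = <v_i, a> is a linear equation in the a_j's. Collect the n equations into a matrix system V a = ℓ, where row i of V is v_i (expressed in the standard basis). Since V is invertible (lower-triangular with 1s on the diagonal, up to permutation), solve by back-substitution:
  V =
[[0, 1, 0, 0],
 [1, 1, 1, 0],
 [1, 0, 0, 0],
 [-1, 1, 1, 1]]
  V a = (4, 7, 1, 6)
Solving gives a = (1, 4, 2, 1).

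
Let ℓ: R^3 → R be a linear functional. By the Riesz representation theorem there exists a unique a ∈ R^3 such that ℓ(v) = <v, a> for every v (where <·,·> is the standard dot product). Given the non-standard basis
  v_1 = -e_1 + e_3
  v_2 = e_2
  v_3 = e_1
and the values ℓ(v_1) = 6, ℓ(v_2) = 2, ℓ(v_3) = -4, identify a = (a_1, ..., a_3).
a = (-4, 2, 2)

Write a = (a_1, ..., a_3) in the standard basis. For each basis vector v_i, ℓ(v_i) = <v_i, a> is a linear equation in the a_j's. Collect the n equations into a matrix system V a = ℓ, where row i of V is v_i (expressed in the standard basis). Since V is invertible (lower-triangular with 1s on the diagonal, up to permutation), solve by back-substitution:
  V =
[[-1, 0, 1],
 [0, 1, 0],
 [1, 0, 0]]
  V a = (6, 2, -4)
Solving gives a = (-4, 2, 2).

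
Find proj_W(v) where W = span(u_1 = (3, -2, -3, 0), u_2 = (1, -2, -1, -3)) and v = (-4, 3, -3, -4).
proj_W(v) = (-71/46, -3/23, 71/46, -60/23)

Set up U = [u_1 | ... | u_2] ∈ R^(4×2). The projector onto W = col(U) is P = U (U^T U)^(-1) U^T.
Compute U^T U =
  [22, 10]
  [10, 15],
and U^T v = (-9, 5).
Solve U^T U · c = U^T v for the coefficients: c = (-37/46, 20/23). The projection is proj_W(v) = U c.
Check: (v - proj_W(v)) · u_1 = 0  (should be 0).
Check: (v - proj_W(v)) · u_2 = 0  (should be 0).
Result: proj_W(v) = (-71/46, -3/23, 71/46, -60/23).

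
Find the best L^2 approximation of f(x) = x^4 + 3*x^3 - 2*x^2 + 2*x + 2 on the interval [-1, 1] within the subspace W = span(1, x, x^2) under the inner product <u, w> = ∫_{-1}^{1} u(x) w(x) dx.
g(x) = -8*x^2/7 + 19*x/5 + 67/35

The best approximation g ∈ W is the orthogonal projection of f onto W. Writing g = a_0 + a_1 x + a_2 x^2, the coefficients solve the normal equations G · a = b where
  G_{ij} = <φ_i, φ_j> and b_i = <f, φ_i>, with φ_0 = 1, φ_1 = x, φ_2 = x^2.
G =
  [2, 0, 2/3]
  [0, 2/3, 0]
  [2/3, 0, 2/5],
b = (46/15, 38/15, 86/105).
Solving gives a_0 = 67/35, a_1 = 19/5, a_2 = -8/7, so
  g(x) = -8*x^2/7 + 19*x/5 + 67/35.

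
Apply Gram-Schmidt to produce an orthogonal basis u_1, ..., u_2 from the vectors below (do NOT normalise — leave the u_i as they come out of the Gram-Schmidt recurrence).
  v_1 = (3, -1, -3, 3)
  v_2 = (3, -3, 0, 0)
Orthogonal basis:
  u_1 = (3, -1, -3, 3)
  u_2 = (12/7, -18/7, 9/7, -9/7)

Apply the Gram-Schmidt recurrence
  u_1 = v_1
  u_i = v_i − Σ_{j<i} ((v_i · u_j) / (u_j · u_j)) · u_j.

Step by step this gives:
  u_1 = (3, -1, -3, 3)
  u_2 = (12/7, -18/7, 9/7, -9/7)

Orthogonality check:
  u_2 · u_1 = 0 (should be 0)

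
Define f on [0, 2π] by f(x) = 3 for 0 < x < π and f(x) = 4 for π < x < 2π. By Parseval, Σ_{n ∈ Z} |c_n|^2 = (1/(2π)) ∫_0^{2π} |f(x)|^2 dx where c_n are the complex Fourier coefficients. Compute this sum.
Σ |c_n|^2 = 25/2

Parseval equates the L^2 energy of f (normalised by 1/(2π)) with the ℓ^2 sum of its Fourier coefficients: (1/(2π)) ∫_0^{2π} |f|^2 = Σ |c_n|^2.
Compute the left side: (1/(2π)) [∫_0^π 3^2 dx + ∫_π^{2π} 4^2 dx] = (1/(2π)) · (9π + 16π) = (9 + 16)/2 = 25/2.
So Σ_{n ∈ Z} |c_n|^2 = 25/2.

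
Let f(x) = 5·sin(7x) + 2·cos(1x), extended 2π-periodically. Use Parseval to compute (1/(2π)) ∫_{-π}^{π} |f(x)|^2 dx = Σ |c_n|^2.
Σ |c_n|^2 = 29/2

Expand |f|^2 and use orthogonality of {sin(nx), cos(mx)} on [-π, π]:
  ∫_{-π}^{π} sin(nx)^2 dx = π, ∫ cos(mx)^2 dx = π, and cross terms integrate to 0.
So ∫_{-π}^{π} f(x)^2 dx = 5^2 · π + 2^2 · π = (25 + 4)π.
Divide by 2π: (25 + 4)/2 = 29/2.
By Parseval, this equals Σ |c_n|^2.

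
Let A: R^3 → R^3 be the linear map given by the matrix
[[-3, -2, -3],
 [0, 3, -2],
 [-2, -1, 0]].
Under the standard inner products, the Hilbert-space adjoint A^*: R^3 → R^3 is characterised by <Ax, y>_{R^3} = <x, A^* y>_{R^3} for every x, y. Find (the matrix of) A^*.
A^* = A^T =
[[-3, 0, -2],
 [-2, 3, -1],
 [-3, -2, 0]]

For real matrices with standard dot products, the defining identity <Ax, y> = <x, A^* y> gives (Ax)^T y = x^T (A^*) y, i.e. x^T A^T y = x^T (A^*) y. Since this holds for all x, y, we must have A^* = A^T. Therefore
A^* =
[[-3, 0, -2],
 [-2, 3, -1],
 [-3, -2, 0]].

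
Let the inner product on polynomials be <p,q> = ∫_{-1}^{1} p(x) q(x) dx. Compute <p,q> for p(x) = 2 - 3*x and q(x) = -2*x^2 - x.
<p,q> = -2/3

Expand the product: p(x)·q(x) = 6*x^3 - x^2 - 2*x.
∫_{-1}^{1} of each monomial x^k gives [2/(k+1) if k even, 0 if k odd]. Integrating term-by-term (or equivalently evaluating the antiderivative F(x) = 3*x^4/2 - x^3/3 - x^2 at the endpoints):
  F(1) − F(−1) = 1/6 − (5/6) = -2/3.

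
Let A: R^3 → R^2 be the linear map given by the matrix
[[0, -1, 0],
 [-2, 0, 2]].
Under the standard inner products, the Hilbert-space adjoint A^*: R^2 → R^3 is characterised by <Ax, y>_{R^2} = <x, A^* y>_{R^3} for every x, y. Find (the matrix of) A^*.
A^* = A^T =
[[0, -2],
 [-1, 0],
 [0, 2]]

For real matrices with standard dot products, the defining identity <Ax, y> = <x, A^* y> gives (Ax)^T y = x^T (A^*) y, i.e. x^T A^T y = x^T (A^*) y. Since this holds for all x, y, we must have A^* = A^T. Therefore
A^* =
[[0, -2],
 [-1, 0],
 [0, 2]].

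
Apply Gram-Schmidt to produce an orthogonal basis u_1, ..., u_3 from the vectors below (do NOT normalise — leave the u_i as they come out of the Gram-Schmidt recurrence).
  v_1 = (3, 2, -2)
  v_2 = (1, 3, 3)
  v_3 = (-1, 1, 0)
Orthogonal basis:
  u_1 = (3, 2, -2)
  u_2 = (8/17, 45/17, 57/17)
  u_3 = (-138/157, 253/314, -161/314)

Apply the Gram-Schmidt recurrence
  u_1 = v_1
  u_i = v_i − Σ_{j<i} ((v_i · u_j) / (u_j · u_j)) · u_j.

Step by step this gives:
  u_1 = (3, 2, -2)
  u_2 = (8/17, 45/17, 57/17)
  u_3 = (-138/157, 253/314, -161/314)

Orthogonality check:
  u_2 · u_1 = 0 (should be 0)
  u_3 · u_1 = 0 (should be 0)
  u_3 · u_2 = 0 (should be 0)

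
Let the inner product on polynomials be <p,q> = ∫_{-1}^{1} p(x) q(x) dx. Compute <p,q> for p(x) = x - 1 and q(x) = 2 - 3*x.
<p,q> = -6

Expand the product: p(x)·q(x) = -3*x^2 + 5*x - 2.
∫_{-1}^{1} of each monomial x^k gives [2/(k+1) if k even, 0 if k odd]. Integrating term-by-term (or equivalently evaluating the antiderivative F(x) = -x^3 + 5*x^2/2 - 2*x at the endpoints):
  F(1) − F(−1) = -1/2 − (11/2) = -6.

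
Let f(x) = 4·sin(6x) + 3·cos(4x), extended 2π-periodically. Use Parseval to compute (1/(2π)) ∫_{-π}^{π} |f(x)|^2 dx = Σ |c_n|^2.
Σ |c_n|^2 = 25/2

Expand |f|^2 and use orthogonality of {sin(nx), cos(mx)} on [-π, π]:
  ∫_{-π}^{π} sin(nx)^2 dx = π, ∫ cos(mx)^2 dx = π, and cross terms integrate to 0.
So ∫_{-π}^{π} f(x)^2 dx = 4^2 · π + 3^2 · π = (16 + 9)π.
Divide by 2π: (16 + 9)/2 = 25/2.
By Parseval, this equals Σ |c_n|^2.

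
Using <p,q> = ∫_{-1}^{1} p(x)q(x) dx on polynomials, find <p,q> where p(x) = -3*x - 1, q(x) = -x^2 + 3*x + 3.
<p,q> = -34/3

Expand the product: p(x)·q(x) = 3*x^3 - 8*x^2 - 12*x - 3.
∫_{-1}^{1} of each monomial x^k gives [2/(k+1) if k even, 0 if k odd]. Integrating term-by-term (or equivalently evaluating the antiderivative F(x) = 3*x^4/4 - 8*x^3/3 - 6*x^2 - 3*x at the endpoints):
  F(1) − F(−1) = -131/12 − (5/12) = -34/3.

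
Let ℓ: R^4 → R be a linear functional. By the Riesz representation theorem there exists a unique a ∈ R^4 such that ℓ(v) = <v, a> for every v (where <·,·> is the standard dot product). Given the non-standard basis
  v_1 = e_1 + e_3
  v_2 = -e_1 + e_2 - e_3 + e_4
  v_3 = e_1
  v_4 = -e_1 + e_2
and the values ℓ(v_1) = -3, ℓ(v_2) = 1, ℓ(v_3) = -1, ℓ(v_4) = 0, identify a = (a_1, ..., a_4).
a = (-1, -1, -2, -1)

Write a = (a_1, ..., a_4) in the standard basis. For each basis vector v_i, ℓ(v_i) = <v_i, a> is a linear equation in the a_j's. Collect the n equations into a matrix system V a = ℓ, where row i of V is v_i (expressed in the standard basis). Since V is invertible (lower-triangular with 1s on the diagonal, up to permutation), solve by back-substitution:
  V =
[[1, 0, 1, 0],
 [-1, 1, -1, 1],
 [1, 0, 0, 0],
 [-1, 1, 0, 0]]
  V a = (-3, 1, -1, 0)
Solving gives a = (-1, -1, -2, -1).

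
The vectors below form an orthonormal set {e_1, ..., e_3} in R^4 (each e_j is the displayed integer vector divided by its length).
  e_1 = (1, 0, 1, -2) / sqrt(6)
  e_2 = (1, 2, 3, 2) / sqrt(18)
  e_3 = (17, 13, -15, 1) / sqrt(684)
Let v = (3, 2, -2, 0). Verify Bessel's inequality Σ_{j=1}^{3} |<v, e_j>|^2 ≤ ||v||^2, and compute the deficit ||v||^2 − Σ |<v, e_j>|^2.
Σ |<v, e_j>|^2 = 1289/76; ||v||^2 = 17; deficit = 3/76

Write each e_j = u_j / sqrt(<u_j, u_j>) where u_j is the displayed integer vector. Then <v, e_j> = <v, u_j> / sqrt(<u_j, u_j>), so |<v, e_j>|^2 = <v, u_j>^2 / <u_j, u_j>.
Coefficients: <v, e_1> = 1/sqrt(6), <v, e_2> = 1/sqrt(18), <v, e_3> = 107/sqrt(684).
Square and sum: Σ |<v, e_j>|^2 = 1289/76.
Compute ||v||^2 = v·v = 17.
Deficit = 17 − 1289/76 = 3/76 ≥ 0, confirming Bessel's inequality. (The deficit equals ||v − Σ <v,e_j> e_j||^2, the squared distance from v to span{e_j}.)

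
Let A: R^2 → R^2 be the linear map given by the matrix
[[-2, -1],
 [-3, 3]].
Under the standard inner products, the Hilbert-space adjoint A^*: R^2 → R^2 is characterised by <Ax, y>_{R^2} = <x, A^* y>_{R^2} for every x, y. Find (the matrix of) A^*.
A^* = A^T =
[[-2, -3],
 [-1, 3]]

For real matrices with standard dot products, the defining identity <Ax, y> = <x, A^* y> gives (Ax)^T y = x^T (A^*) y, i.e. x^T A^T y = x^T (A^*) y. Since this holds for all x, y, we must have A^* = A^T. Therefore
A^* =
[[-2, -3],
 [-1, 3]].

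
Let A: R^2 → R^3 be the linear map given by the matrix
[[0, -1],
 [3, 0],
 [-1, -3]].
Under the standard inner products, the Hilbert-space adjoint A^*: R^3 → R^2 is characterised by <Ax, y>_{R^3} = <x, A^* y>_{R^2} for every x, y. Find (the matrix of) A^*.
A^* = A^T =
[[0, 3, -1],
 [-1, 0, -3]]

For real matrices with standard dot products, the defining identity <Ax, y> = <x, A^* y> gives (Ax)^T y = x^T (A^*) y, i.e. x^T A^T y = x^T (A^*) y. Since this holds for all x, y, we must have A^* = A^T. Therefore
A^* =
[[0, 3, -1],
 [-1, 0, -3]].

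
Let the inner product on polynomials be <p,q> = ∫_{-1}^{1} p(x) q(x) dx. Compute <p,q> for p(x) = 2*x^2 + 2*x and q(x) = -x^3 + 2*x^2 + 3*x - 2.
<p,q> = 32/15

Expand the product: p(x)·q(x) = -2*x^5 + 2*x^4 + 10*x^3 + 2*x^2 - 4*x.
∫_{-1}^{1} of each monomial x^k gives [2/(k+1) if k even, 0 if k odd]. Integrating term-by-term (or equivalently evaluating the antiderivative F(x) = -x^6/3 + 2*x^5/5 + 5*x^4/2 + 2*x^3/3 - 2*x^2 at the endpoints):
  F(1) − F(−1) = 37/30 − (-9/10) = 32/15.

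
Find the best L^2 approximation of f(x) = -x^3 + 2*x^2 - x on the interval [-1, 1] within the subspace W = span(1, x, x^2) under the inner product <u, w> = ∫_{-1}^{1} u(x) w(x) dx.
g(x) = 2*x^2 - 8*x/5

The best approximation g ∈ W is the orthogonal projection of f onto W. Writing g = a_0 + a_1 x + a_2 x^2, the coefficients solve the normal equations G · a = b where
  G_{ij} = <φ_i, φ_j> and b_i = <f, φ_i>, with φ_0 = 1, φ_1 = x, φ_2 = x^2.
G =
  [2, 0, 2/3]
  [0, 2/3, 0]
  [2/3, 0, 2/5],
b = (4/3, -16/15, 4/5).
Solving gives a_0 = 0, a_1 = -8/5, a_2 = 2, so
  g(x) = 2*x^2 - 8*x/5.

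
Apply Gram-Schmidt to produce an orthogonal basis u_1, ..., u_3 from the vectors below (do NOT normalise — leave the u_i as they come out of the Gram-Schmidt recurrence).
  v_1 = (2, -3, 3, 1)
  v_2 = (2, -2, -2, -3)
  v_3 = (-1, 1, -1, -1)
Orthogonal basis:
  u_1 = (2, -3, 3, 1)
  u_2 = (44/23, -43/23, -49/23, -70/23)
  u_3 = (-83/241, -12/241, 76/241, -98/241)

Apply the Gram-Schmidt recurrence
  u_1 = v_1
  u_i = v_i − Σ_{j<i} ((v_i · u_j) / (u_j · u_j)) · u_j.

Step by step this gives:
  u_1 = (2, -3, 3, 1)
  u_2 = (44/23, -43/23, -49/23, -70/23)
  u_3 = (-83/241, -12/241, 76/241, -98/241)

Orthogonality check:
  u_2 · u_1 = 0 (should be 0)
  u_3 · u_1 = 0 (should be 0)
  u_3 · u_2 = 0 (should be 0)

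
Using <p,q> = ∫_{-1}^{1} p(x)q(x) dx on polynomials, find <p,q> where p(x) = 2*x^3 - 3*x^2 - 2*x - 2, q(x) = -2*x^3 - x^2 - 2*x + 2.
<p,q> = -278/35

Expand the product: p(x)·q(x) = -4*x^6 + 4*x^5 + 3*x^4 + 16*x^3 - 4.
∫_{-1}^{1} of each monomial x^k gives [2/(k+1) if k even, 0 if k odd]. Integrating term-by-term (or equivalently evaluating the antiderivative F(x) = -4*x^7/7 + 2*x^6/3 + 3*x^5/5 + 4*x^4 - 4*x at the endpoints):
  F(1) − F(−1) = 73/105 − (907/105) = -278/35.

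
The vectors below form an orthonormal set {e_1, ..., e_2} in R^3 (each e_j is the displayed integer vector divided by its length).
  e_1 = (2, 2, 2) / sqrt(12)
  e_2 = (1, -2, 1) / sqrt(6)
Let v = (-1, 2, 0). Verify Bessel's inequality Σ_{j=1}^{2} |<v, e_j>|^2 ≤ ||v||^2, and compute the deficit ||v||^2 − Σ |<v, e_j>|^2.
Σ |<v, e_j>|^2 = 9/2; ||v||^2 = 5; deficit = 1/2

Write each e_j = u_j / sqrt(<u_j, u_j>) where u_j is the displayed integer vector. Then <v, e_j> = <v, u_j> / sqrt(<u_j, u_j>), so |<v, e_j>|^2 = <v, u_j>^2 / <u_j, u_j>.
Coefficients: <v, e_1> = 2/sqrt(12), <v, e_2> = -5/sqrt(6).
Square and sum: Σ |<v, e_j>|^2 = 9/2.
Compute ||v||^2 = v·v = 5.
Deficit = 5 − 9/2 = 1/2 ≥ 0, confirming Bessel's inequality. (The deficit equals ||v − Σ <v,e_j> e_j||^2, the squared distance from v to span{e_j}.)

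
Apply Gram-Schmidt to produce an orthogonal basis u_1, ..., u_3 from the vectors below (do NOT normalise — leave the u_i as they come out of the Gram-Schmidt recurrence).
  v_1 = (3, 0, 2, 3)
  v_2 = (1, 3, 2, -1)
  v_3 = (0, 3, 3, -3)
Orthogonal basis:
  u_1 = (3, 0, 2, 3)
  u_2 = (5/11, 3, 18/11, -17/11)
  u_3 = (-57/314, -141/157, 180/157, -183/314)

Apply the Gram-Schmidt recurrence
  u_1 = v_1
  u_i = v_i − Σ_{j<i} ((v_i · u_j) / (u_j · u_j)) · u_j.

Step by step this gives:
  u_1 = (3, 0, 2, 3)
  u_2 = (5/11, 3, 18/11, -17/11)
  u_3 = (-57/314, -141/157, 180/157, -183/314)

Orthogonality check:
  u_2 · u_1 = 0 (should be 0)
  u_3 · u_1 = 0 (should be 0)
  u_3 · u_2 = 0 (should be 0)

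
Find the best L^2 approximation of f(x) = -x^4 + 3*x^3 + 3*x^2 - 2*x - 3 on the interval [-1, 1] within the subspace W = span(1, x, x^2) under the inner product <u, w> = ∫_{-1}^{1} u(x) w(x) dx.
g(x) = 15*x^2/7 - x/5 - 102/35

The best approximation g ∈ W is the orthogonal projection of f onto W. Writing g = a_0 + a_1 x + a_2 x^2, the coefficients solve the normal equations G · a = b where
  G_{ij} = <φ_i, φ_j> and b_i = <f, φ_i>, with φ_0 = 1, φ_1 = x, φ_2 = x^2.
G =
  [2, 0, 2/3]
  [0, 2/3, 0]
  [2/3, 0, 2/5],
b = (-22/5, -2/15, -38/35).
Solving gives a_0 = -102/35, a_1 = -1/5, a_2 = 15/7, so
  g(x) = 15*x^2/7 - x/5 - 102/35.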